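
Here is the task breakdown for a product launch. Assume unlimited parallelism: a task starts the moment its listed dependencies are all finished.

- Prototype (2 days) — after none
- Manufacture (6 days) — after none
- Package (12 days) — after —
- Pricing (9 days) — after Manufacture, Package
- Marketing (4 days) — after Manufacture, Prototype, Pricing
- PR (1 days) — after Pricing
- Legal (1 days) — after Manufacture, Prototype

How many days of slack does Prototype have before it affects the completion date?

19

The longest chain is Package→Pricing→Marketing = 12+9+4 = 25; overall finish 25 days.
Prototype finishes as early as 2 and must finish by 21.
Slack of Prototype = 19 − 0 = 19 days.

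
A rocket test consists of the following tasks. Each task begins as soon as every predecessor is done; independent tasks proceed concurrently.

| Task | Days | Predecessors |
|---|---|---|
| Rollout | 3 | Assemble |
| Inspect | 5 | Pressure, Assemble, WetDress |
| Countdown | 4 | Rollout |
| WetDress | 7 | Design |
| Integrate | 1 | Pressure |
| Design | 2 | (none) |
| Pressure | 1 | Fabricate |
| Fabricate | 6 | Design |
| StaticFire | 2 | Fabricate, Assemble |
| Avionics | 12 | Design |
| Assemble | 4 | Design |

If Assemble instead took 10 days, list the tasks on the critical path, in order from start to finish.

Design, Assemble, Rollout, Countdown

Baseline: Design→Fabricate→Pressure→Inspect = 2+6+1+5 = 14 → 14 days.
Assemble is off the critical path — its longest chain is 13 days, giving 1 of slack.
New critical path: Design→Assemble→Rollout→Countdown = 2+10+3+4 = 19 ⇒ 19 days.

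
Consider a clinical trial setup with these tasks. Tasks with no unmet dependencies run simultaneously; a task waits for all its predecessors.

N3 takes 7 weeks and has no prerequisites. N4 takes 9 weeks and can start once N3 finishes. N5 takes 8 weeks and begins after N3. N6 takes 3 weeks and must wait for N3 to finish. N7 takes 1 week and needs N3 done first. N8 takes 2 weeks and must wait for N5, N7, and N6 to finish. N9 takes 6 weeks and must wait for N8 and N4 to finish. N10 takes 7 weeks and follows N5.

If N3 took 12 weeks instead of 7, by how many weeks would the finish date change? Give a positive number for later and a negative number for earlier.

5

The binding path is N3→N5→N8→N9 = 7+8+2+6 = 23; finish at 23 weeks.
Since N3 is critical, the +5 change carries straight to that chain (now 28 weeks).
That remains the longest chain; total 28 weeks.
Change in finish: 28 − 23 = +5 weeks.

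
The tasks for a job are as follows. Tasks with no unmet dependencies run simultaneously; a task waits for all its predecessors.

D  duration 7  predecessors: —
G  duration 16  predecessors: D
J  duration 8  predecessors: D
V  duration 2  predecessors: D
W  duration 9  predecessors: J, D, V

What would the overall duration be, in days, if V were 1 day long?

24

Baseline: D→J→W = 7+8+9 = 24 → 24 days.
The longest path through V is only 18 days, so V has float 6.
The critical path is still D→J→W; finish is now 24 days.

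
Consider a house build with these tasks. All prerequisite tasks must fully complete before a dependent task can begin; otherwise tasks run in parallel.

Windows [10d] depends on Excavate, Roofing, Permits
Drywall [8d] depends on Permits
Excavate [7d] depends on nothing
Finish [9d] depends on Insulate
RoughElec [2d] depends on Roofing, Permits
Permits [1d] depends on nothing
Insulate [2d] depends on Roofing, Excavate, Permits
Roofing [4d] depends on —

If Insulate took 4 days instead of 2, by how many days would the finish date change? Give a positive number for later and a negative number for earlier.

2

Actual critical path: Excavate→Insulate→Finish = 7+2+9 = 18 ⇒ 18 days.
Since Insulate is critical, the +2 change carries straight to that chain (now 20 days).
The critical path is still Excavate→Insulate→Finish; finish is now 20 days.
Change in finish: 20 − 18 = +2 days.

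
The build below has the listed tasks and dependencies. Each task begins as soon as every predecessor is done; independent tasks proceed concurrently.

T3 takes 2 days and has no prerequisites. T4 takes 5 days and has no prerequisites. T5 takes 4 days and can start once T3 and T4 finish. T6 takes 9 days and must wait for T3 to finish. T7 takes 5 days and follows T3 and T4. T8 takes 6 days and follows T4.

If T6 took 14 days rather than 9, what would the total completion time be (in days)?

16

Actual critical path: T3→T6 = 2+9 = 11 ⇒ 11 days.
T6 is on the critical path; changing it to 14 makes that path 16 days.
No other chain overtakes it, so the finish is 16 days.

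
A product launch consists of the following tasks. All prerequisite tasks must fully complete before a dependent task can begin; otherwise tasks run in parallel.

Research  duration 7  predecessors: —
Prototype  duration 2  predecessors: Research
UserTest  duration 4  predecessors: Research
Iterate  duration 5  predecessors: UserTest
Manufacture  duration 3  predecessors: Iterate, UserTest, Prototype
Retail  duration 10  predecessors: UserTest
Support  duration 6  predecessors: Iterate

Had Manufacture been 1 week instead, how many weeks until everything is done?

Baseline: Research→UserTest→Iterate→Support = 7+4+5+6 = 22 → 22 weeks.
Manufacture has 3 weeks of float (longest path through it is 19).
No other chain overtakes it, so the finish is 22 weeks.

22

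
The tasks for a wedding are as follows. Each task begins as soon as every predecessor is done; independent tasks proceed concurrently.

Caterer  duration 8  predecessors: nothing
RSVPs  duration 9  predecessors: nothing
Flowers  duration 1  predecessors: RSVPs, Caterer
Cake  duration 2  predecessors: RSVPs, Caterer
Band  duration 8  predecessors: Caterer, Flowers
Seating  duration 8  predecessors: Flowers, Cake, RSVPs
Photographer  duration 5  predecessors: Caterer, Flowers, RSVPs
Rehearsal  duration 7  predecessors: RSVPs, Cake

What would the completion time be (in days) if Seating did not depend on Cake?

With the dependency in place, RSVPs→Cake→Seating = 9+2+8 = 19 sets the finish at 19 days.
Without Cake→Seating, Seating's earliest start moves from 11 to 10.
New critical path: RSVPs→Flowers→Band = 9+1+8 = 18 ⇒ 18 days.

18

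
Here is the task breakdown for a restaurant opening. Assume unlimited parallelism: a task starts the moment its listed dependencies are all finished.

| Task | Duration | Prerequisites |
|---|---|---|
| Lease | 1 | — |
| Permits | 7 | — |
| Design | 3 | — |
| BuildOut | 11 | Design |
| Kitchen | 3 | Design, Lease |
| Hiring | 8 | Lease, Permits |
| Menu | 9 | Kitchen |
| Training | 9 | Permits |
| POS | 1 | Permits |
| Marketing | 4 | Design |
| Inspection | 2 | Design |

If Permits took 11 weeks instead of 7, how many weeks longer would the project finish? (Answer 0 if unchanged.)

Critical path before the change: Permits→Training = 7+9 = 16 giving 16 weeks.
Permits lies on that path, so at 11 weeks the path becomes 20 weeks.
No other chain overtakes it, so the finish is 20 weeks.
Change in finish: 20 − 16 = +4 weeks.

4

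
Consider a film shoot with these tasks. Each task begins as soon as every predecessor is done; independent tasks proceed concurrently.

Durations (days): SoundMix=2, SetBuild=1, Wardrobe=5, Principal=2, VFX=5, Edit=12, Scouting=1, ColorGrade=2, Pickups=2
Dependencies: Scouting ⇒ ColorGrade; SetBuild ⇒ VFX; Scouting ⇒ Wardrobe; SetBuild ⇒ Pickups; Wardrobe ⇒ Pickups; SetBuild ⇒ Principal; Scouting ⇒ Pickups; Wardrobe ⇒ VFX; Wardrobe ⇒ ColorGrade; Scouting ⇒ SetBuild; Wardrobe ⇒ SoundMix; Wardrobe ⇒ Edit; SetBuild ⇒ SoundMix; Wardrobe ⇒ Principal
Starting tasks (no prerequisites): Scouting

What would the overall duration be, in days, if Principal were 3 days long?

Critical path before the change: Scouting→Wardrobe→Edit = 1+5+12 = 18 giving 18 days.
Principal is off the critical path — its longest chain is 8 days, giving 10 of slack.
That remains the longest chain; total 18 days.

18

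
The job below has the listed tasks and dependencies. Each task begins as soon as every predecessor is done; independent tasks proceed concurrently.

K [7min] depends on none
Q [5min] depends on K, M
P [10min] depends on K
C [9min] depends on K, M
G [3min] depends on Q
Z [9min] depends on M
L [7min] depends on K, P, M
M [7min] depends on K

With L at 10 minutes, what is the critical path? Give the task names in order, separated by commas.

Baseline: K→P→L = 7+10+7 = 24 → 24 minutes.
L lies on that path, so at 10 minutes the path becomes 27 minutes.
The critical path is still K→P→L; finish is now 27 minutes.

K, P, L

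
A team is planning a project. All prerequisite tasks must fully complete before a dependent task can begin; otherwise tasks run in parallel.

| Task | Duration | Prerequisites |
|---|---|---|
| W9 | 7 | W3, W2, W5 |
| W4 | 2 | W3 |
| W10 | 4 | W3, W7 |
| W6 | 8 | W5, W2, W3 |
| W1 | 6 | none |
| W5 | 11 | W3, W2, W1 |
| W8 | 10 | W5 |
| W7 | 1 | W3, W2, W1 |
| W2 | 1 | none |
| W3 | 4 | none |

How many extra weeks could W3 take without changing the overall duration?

2

Critical path: W1→W5→W8 = 6+11+10 = 27, so the finish is 27 weeks.
Longest path through W3: 25 weeks (earliest finish 4, latest finish 6).
So W3 can slip 6 − 4 = 2 weeks.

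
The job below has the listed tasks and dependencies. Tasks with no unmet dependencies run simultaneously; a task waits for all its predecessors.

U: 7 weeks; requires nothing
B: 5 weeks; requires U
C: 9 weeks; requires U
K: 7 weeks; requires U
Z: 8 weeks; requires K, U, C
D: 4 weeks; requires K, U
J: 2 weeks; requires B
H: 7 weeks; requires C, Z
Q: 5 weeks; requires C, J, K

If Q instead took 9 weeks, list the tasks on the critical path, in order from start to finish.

Actual critical path: U→C→Z→H = 7+9+8+7 = 31 ⇒ 31 weeks.
Q has 10 weeks of float (longest path through it is 21).
That remains the longest chain; total 31 weeks.

U, C, Z, H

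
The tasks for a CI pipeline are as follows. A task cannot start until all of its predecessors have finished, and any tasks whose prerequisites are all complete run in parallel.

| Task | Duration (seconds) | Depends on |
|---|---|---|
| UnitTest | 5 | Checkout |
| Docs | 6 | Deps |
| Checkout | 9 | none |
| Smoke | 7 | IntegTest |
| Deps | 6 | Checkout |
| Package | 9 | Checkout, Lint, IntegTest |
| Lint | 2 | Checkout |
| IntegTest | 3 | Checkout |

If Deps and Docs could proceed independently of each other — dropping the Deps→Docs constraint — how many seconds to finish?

21

Original critical path: Checkout→Deps→Docs = 9+6+6 = 21 ⇒ 21 seconds.
Without Deps→Docs, Docs's earliest start moves from 15 to 0.
After: Checkout→IntegTest→Package = 9+3+9 = 21 → 21 seconds.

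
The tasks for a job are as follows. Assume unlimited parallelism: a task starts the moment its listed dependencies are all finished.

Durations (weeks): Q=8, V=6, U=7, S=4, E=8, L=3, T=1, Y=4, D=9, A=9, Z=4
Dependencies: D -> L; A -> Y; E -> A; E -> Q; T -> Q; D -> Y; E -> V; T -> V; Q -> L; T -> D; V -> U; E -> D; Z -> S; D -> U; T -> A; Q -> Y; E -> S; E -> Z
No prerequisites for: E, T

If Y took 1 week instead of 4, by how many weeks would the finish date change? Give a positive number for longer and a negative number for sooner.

Actual critical path: E→D→U = 8+9+7 = 24 ⇒ 24 weeks.
Y has 3 weeks of float (longest path through it is 21).
The critical path is still E→D→U; finish is now 24 weeks.
Change in finish: 24 − 24 = +0 weeks.

0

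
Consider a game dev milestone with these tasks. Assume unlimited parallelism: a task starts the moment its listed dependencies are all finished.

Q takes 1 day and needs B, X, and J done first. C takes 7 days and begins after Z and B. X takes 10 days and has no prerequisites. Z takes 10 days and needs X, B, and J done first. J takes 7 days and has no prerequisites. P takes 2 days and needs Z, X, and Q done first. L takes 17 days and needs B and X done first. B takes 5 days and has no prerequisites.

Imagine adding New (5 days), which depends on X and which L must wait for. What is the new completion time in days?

32

Originally the job takes 27 days.
With New inserted, L now waits for max(B, X, New).
New critical path: X→New→L = 10+5+17 = 32 ⇒ 32 days.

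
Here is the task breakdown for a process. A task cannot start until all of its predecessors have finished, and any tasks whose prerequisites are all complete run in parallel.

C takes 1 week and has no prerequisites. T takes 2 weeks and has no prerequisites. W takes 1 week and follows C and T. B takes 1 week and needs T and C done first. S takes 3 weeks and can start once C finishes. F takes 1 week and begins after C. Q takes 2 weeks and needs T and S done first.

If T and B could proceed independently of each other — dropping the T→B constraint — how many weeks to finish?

Before: longest chain C→S→Q = 1+3+2 = 6, finish 6.
Without T→B, B's earliest start moves from 2 to 1.
After: C→S→Q = 1+3+2 = 6 → 6 weeks.

6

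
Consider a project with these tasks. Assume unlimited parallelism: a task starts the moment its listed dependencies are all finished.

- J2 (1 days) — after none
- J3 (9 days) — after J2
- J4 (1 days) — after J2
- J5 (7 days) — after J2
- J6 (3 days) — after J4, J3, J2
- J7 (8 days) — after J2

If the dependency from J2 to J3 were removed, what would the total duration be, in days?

Before: longest chain J2→J3→J6 = 1+9+3 = 13, finish 13.
Without J2→J3, J3's earliest start moves from 1 to 0.
The longest chain is now J3→J6 = 9+3 = 12, so the project takes 12 days.

12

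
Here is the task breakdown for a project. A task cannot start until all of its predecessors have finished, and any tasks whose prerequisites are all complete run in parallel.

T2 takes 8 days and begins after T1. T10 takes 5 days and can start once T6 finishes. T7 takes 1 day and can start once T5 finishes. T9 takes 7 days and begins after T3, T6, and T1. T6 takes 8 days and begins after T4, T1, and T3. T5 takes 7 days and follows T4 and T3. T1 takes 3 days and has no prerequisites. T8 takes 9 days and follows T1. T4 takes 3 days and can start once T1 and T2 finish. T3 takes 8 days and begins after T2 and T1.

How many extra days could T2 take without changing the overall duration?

0

Critical path: T1→T2→T3→T6→T9 = 3+8+8+8+7 = 34, so the finish is 34 days.
The longest chain containing T2 totals 34 days.
So T2 can slip 11 − 11 = 0 days.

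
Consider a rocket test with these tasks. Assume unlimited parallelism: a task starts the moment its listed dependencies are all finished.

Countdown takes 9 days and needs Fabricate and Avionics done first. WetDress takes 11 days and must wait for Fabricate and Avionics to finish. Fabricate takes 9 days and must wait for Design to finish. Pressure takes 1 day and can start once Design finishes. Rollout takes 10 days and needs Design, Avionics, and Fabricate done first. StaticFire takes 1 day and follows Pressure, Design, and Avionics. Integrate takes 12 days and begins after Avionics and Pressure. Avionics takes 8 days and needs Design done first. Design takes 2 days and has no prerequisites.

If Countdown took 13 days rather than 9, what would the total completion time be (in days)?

24

Actual critical path: Design→Fabricate→WetDress = 2+9+11 = 22 ⇒ 22 days.
Countdown is off the critical path — its longest chain is 20 days, giving 2 of slack.
Now Design→Fabricate→Countdown = 2+9+13 = 24 is longest, so the finish becomes 24 days.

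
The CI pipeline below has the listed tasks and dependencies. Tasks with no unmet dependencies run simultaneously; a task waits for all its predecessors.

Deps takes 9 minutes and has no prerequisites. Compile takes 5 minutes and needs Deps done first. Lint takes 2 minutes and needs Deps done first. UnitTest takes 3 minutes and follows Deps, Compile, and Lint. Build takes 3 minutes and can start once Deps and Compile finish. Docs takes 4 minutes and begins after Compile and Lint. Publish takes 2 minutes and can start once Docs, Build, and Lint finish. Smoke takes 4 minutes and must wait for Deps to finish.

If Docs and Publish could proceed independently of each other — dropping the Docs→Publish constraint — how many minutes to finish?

19

With the dependency in place, Deps→Compile→Docs→Publish = 9+5+4+2 = 20 sets the finish at 20 minutes.
Without Docs→Publish, Publish's earliest start moves from 18 to 17.
After: Deps→Compile→Build→Publish = 9+5+3+2 = 19 → 19 minutes.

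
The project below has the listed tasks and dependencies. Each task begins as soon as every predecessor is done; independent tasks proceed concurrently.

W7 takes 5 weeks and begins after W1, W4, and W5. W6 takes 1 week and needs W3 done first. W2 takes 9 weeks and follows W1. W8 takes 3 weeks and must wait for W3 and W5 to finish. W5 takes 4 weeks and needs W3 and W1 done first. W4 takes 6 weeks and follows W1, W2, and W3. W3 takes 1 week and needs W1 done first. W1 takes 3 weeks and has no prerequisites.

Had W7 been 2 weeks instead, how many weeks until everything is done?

20

As given, the longest chain is W1→W2→W4→W7 = 3+9+6+5 = 23, so the finish is 23 weeks.
W7 is on the critical path; changing it to 2 makes that path 20 weeks.
The critical path is still W1→W2→W4→W7; finish is now 20 weeks.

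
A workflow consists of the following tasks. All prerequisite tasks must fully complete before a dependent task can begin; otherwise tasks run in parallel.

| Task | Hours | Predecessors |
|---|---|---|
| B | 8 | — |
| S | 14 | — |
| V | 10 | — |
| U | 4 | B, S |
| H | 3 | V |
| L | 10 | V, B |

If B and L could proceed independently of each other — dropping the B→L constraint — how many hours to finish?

With the dependency in place, V→L = 10+10 = 20 sets the finish at 20 hours.
Dropping B→L doesn't change L's earliest start (10); another predecessor still binds.
The longest chain is now V→L = 10+10 = 20, so the job takes 20 hours.

20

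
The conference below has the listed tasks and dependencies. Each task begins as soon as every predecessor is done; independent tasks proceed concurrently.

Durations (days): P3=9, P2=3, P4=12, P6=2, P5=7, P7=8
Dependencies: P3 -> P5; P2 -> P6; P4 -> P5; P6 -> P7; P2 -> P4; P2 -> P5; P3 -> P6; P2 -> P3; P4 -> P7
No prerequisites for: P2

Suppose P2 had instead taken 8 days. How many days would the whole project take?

Critical path before the change: P2→P4→P7 = 3+12+8 = 23 giving 23 days.
P2 is on the critical path; changing it to 8 makes that path 28 days.
That remains the longest chain; total 28 days.

28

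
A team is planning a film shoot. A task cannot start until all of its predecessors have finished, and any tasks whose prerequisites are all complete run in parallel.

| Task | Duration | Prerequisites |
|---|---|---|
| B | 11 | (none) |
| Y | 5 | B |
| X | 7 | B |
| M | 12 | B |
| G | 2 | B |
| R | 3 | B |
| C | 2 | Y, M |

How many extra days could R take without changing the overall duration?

11

B→M→C = 11+12+2 = 25 sets the makespan at 25 days.
The longest chain containing R totals 14 days.
So R can slip 25 − 14 = 11 days.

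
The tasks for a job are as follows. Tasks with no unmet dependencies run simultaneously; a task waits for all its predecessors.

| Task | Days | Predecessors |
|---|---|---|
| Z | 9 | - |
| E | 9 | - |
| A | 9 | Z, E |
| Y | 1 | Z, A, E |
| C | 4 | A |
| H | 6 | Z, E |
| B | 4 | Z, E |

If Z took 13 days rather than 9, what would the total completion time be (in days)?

The binding path is Z→A→C = 9+9+4 = 22; finish at 22 days.
Z is on the critical path; changing it to 13 makes that path 26 days.
That remains the longest chain; total 26 days.

26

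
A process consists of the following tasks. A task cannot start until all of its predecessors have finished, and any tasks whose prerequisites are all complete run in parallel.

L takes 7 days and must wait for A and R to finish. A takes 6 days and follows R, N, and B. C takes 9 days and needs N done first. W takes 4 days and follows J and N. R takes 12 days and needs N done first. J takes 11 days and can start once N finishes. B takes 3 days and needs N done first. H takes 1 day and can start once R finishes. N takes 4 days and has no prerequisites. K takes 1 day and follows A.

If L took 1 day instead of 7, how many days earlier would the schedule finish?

Baseline: N→R→A→L = 4+12+6+7 = 29 → 29 days.
L lies on that path, so at 1 day the path becomes 23 days.
The critical path is still N→R→A→L; finish is now 23 days.
Change in finish: 23 − 29 = -6 days.

6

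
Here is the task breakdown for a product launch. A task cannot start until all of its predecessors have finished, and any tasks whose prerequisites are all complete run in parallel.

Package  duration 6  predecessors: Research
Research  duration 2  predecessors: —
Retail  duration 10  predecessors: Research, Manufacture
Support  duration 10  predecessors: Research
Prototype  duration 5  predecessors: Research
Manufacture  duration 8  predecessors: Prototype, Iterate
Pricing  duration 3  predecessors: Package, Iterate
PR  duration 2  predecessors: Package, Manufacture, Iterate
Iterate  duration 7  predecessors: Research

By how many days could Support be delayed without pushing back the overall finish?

15

Critical path: Research→Iterate→Manufacture→Retail = 2+7+8+10 = 27, so the finish is 27 days.
The longest chain containing Support totals 12 days.
Slack of Support = 17 − 2 = 15 days.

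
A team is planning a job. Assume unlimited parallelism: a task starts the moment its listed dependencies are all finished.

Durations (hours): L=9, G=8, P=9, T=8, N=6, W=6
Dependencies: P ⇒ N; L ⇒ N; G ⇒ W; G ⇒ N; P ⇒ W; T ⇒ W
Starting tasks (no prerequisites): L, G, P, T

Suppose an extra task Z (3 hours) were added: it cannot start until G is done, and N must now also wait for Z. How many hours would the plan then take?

Originally the plan takes 15 hours.
With Z inserted, N now waits for max(L, G, P, Z).
New critical path: G→Z→N = 8+3+6 = 17 ⇒ 17 hours.

17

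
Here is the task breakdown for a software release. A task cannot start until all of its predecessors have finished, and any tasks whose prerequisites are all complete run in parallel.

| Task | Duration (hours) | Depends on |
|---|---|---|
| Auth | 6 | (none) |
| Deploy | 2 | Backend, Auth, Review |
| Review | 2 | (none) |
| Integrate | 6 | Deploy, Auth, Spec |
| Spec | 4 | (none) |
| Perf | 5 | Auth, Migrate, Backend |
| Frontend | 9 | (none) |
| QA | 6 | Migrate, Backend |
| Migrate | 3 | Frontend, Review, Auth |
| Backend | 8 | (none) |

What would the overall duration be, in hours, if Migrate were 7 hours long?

22

Critical path before the change: Frontend→Migrate→QA = 9+3+6 = 18 giving 18 hours.
Migrate lies on that path, so at 7 hours the path becomes 22 hours.
That remains the longest chain; total 22 hours.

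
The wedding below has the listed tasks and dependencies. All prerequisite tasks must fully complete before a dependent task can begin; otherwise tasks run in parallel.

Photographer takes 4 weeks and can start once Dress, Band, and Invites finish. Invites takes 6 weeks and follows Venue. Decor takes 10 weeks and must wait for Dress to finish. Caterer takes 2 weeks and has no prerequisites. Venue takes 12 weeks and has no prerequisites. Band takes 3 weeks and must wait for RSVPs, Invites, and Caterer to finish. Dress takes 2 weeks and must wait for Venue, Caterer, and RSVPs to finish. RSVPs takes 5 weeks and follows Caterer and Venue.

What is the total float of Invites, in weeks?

4

The longest chain is Venue→RSVPs→Dress→Decor = 12+5+2+10 = 29; overall finish 29 weeks.
The longest chain containing Invites totals 25 weeks.
Slack of Invites = 16 − 12 = 4 weeks.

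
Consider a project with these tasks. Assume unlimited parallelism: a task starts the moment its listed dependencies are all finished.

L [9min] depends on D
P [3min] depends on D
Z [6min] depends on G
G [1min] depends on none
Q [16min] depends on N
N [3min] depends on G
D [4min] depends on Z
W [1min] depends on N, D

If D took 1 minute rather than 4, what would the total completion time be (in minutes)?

Baseline: G→Z→D→L = 1+6+4+9 = 20 → 20 minutes.
D lies on that path, so at 1 minute the path becomes 17 minutes.
Now G→N→Q = 1+3+16 = 20 is longest, so the finish becomes 20 minutes.

20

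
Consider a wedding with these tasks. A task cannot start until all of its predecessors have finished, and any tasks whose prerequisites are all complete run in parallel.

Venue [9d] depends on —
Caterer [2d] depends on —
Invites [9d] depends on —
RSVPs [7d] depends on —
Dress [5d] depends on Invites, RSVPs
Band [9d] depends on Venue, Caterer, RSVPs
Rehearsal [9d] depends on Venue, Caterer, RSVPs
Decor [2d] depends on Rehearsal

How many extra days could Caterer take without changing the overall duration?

7

The longest chain is Venue→Rehearsal→Decor = 9+9+2 = 20; overall finish 20 days.
Caterer finishes as early as 2 and must finish by 9.
Slack of Caterer = 7 − 0 = 7 days.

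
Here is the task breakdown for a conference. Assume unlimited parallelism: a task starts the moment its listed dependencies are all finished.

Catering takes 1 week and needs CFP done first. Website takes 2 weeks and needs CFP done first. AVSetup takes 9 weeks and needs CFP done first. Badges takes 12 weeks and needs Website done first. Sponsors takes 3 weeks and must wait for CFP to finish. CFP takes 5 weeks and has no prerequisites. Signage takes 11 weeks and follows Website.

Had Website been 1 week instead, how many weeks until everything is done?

Critical path before the change: CFP→Website→Badges = 5+2+12 = 19 giving 19 weeks.
Website is on the critical path; changing it to 1 makes that path 18 weeks.
That remains the longest chain; total 18 weeks.

18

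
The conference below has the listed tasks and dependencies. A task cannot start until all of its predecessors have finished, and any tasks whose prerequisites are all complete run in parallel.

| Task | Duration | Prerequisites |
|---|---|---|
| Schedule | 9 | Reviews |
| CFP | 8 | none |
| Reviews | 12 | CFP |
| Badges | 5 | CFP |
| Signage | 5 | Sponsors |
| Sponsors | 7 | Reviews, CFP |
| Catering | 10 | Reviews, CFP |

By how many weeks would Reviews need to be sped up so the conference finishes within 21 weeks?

Current finish: 32 weeks; target: 21.
Reviews is on every critical path, so each week cut from Reviews cuts the finish by one (this holds down to a finish of 21).
Need 32 − 21 = 11 weeks off Reviews → Reviews becomes 1 week, finish becomes 21.

11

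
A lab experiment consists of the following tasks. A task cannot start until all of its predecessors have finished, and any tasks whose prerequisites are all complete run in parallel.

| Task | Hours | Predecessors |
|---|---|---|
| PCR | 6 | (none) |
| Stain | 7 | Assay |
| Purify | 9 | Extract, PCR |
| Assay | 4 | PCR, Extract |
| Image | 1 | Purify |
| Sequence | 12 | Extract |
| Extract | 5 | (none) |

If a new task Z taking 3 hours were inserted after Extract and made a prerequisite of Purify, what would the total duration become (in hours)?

Originally the schedule takes 17 hours.
With Z inserted, Purify now waits for max(Extract, PCR, Z).
New critical path: Extract→Z→Purify→Image = 5+3+9+1 = 18 ⇒ 18 hours.

18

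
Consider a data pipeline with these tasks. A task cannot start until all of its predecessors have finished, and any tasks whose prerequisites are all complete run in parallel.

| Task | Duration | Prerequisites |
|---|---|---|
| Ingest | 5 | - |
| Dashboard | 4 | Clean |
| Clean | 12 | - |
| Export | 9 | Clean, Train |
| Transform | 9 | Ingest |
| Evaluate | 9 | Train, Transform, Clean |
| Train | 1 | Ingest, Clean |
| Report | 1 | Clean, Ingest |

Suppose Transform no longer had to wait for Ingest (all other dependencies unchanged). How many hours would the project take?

With the dependency in place, Ingest→Transform→Evaluate = 5+9+9 = 23 sets the finish at 23 hours.
Without Ingest→Transform, Transform's earliest start moves from 5 to 0.
After: Clean→Train→Evaluate = 12+1+9 = 22 → 22 hours.

22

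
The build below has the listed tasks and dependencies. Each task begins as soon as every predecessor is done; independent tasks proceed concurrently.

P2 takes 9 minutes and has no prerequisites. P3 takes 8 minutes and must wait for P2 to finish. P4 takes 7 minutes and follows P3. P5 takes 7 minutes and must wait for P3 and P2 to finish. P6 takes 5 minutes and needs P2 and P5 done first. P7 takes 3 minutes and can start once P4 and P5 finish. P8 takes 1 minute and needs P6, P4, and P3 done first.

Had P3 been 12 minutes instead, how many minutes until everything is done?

34

The binding path is P2→P3→P5→P6→P8 = 9+8+7+5+1 = 30; finish at 30 minutes.
P3 lies on that path, so at 12 minutes the path becomes 34 minutes.
The critical path is still P2→P3→P5→P6→P8; finish is now 34 minutes.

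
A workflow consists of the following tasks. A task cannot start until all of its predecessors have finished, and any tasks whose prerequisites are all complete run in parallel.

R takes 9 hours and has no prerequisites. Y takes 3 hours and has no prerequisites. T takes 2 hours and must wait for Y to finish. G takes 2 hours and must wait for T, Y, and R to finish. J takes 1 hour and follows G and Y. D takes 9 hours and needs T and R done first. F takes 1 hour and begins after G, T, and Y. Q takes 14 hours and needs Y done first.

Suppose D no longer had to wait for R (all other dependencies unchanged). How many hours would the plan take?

Before: longest chain R→D = 9+9 = 18, finish 18.
Without R→D, D's earliest start moves from 9 to 5.
After: Y→Q = 3+14 = 17 → 17 hours.

17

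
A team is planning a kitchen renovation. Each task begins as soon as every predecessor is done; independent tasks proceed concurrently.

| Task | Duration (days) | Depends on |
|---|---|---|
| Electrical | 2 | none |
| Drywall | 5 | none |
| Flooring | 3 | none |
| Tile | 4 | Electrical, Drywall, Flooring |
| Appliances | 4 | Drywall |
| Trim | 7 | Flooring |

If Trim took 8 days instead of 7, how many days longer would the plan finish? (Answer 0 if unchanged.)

Baseline: Flooring→Trim = 3+7 = 10 → 10 days.
Trim lies on that path, so at 8 days the path becomes 11 days.
No other chain overtakes it, so the finish is 11 days.
Change in finish: 11 − 10 = +1 days.

1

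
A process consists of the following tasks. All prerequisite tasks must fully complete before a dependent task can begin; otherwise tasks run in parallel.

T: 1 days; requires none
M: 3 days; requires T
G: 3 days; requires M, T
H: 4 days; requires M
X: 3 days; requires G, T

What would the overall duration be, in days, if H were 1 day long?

As given, the longest chain is T→M→G→X = 1+3+3+3 = 10, so the finish is 10 days.
H has 2 days of float (longest path through it is 8).
The critical path is still T→M→G→X; finish is now 10 days.

10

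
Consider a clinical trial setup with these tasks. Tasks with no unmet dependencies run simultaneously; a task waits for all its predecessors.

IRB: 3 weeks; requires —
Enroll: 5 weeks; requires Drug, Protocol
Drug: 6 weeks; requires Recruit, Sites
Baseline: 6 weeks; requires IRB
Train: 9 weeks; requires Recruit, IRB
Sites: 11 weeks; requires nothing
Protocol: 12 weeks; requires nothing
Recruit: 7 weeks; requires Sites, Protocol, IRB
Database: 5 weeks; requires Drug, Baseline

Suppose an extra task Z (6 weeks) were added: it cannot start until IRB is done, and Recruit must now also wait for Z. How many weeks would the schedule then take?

Originally the schedule takes 30 weeks.
With Z inserted, Recruit now waits for max(Sites, Protocol, IRB, Z).
New critical path: Protocol→Recruit→Drug→Enroll = 12+7+6+5 = 30 ⇒ 30 weeks.

30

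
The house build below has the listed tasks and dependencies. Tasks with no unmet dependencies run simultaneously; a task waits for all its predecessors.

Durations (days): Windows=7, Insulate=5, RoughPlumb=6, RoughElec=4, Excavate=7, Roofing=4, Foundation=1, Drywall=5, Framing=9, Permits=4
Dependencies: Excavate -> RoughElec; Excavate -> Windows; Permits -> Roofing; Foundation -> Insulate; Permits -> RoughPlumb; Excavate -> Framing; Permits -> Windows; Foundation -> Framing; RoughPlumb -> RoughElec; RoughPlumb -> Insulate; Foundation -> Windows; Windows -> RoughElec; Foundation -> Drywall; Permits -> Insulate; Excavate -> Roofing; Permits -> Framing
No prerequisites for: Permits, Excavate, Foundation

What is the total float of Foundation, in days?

Critical path: Excavate→Windows→RoughElec = 7+7+4 = 18, so the finish is 18 days.
The longest chain containing Foundation totals 12 days.
Float = 18 − 12 = 6.

6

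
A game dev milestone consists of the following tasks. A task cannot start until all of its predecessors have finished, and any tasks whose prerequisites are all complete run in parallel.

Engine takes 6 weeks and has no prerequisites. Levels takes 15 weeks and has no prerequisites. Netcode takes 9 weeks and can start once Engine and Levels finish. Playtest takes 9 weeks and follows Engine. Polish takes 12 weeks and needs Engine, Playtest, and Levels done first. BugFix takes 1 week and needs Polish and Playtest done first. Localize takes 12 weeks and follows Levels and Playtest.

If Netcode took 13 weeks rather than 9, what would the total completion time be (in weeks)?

28

The binding path is Engine→Playtest→Polish→BugFix = 6+9+12+1 = 28; finish at 28 weeks.
Netcode has 4 weeks of float (longest path through it is 24).
The critical path is still Engine→Playtest→Polish→BugFix; finish is now 28 weeks.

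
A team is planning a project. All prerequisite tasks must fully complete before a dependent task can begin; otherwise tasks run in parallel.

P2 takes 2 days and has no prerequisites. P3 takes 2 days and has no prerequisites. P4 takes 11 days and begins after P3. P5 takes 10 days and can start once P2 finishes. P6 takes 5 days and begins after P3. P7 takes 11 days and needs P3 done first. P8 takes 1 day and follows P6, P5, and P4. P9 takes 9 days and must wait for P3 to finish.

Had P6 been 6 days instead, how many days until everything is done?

14

The binding path is P3→P4→P8 = 2+11+1 = 14; finish at 14 days.
The longest path through P6 is only 8 days, so P6 has float 6.
No other chain overtakes it, so the finish is 14 days.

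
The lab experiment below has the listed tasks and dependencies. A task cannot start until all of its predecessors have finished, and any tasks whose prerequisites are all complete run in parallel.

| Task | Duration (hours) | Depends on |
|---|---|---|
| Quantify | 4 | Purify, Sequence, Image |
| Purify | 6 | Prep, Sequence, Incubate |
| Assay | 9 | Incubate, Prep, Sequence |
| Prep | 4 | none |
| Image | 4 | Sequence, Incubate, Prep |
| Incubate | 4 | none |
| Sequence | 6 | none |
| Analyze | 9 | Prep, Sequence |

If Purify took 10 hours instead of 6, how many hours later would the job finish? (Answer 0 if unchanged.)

Actual critical path: Sequence→Purify→Quantify = 6+6+4 = 16 ⇒ 16 hours.
Since Purify is critical, the +4 change carries straight to that chain (now 20 hours).
That remains the longest chain; total 20 hours.
Change in finish: 20 − 16 = +4 hours.

4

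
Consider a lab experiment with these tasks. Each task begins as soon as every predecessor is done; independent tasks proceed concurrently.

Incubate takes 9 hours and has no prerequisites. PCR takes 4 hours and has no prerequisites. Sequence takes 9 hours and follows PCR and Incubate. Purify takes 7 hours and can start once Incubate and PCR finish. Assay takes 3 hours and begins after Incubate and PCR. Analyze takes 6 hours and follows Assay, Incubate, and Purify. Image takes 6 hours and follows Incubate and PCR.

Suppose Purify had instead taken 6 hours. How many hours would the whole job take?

21

The binding path is Incubate→Purify→Analyze = 9+7+6 = 22; finish at 22 hours.
Purify lies on that path, so at 6 hours the path becomes 21 hours.
No other chain overtakes it, so the finish is 21 hours.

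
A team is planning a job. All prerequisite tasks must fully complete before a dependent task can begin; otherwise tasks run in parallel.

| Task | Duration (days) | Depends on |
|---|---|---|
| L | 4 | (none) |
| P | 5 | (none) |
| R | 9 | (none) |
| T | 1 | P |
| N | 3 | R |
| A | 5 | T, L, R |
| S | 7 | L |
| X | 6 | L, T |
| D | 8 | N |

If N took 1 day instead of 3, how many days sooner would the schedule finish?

The binding path is R→N→D = 9+3+8 = 20; finish at 20 days.
N lies on that path, so at 1 day the path becomes 18 days.
That remains the longest chain; total 18 days.
Change in finish: 18 − 20 = -2 days.

2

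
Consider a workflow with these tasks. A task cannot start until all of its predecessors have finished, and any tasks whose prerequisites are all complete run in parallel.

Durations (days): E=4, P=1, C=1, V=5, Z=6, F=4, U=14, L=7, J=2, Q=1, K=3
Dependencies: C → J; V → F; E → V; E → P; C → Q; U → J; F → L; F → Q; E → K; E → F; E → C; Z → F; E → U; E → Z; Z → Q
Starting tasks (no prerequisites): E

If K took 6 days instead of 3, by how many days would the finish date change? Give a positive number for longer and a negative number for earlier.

0

The binding path is E→Z→F→L = 4+6+4+7 = 21; finish at 21 days.
The longest path through K is only 7 days, so K has float 14.
That remains the longest chain; total 21 days.
Change in finish: 21 − 21 = +0 days.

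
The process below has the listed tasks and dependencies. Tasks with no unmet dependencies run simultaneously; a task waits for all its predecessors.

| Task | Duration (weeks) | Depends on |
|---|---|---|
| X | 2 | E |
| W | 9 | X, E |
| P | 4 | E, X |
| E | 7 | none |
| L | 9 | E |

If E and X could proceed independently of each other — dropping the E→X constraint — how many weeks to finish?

With the dependency in place, E→X→W = 7+2+9 = 18 sets the finish at 18 weeks.
Without E→X, X's earliest start moves from 7 to 0.
New critical path: E→L = 7+9 = 16 ⇒ 16 weeks.

16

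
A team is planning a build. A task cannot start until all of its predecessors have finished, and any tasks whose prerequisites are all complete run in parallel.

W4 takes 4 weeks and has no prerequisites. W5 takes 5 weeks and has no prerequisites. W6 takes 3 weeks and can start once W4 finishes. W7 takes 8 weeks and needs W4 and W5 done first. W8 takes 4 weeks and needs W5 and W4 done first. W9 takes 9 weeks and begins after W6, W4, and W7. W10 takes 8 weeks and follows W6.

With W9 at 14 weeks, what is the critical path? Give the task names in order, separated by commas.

Actual critical path: W5→W7→W9 = 5+8+9 = 22 ⇒ 22 weeks.
Since W9 is critical, the +5 change carries straight to that chain (now 27 weeks).
That remains the longest chain; total 27 weeks.

W5, W7, W9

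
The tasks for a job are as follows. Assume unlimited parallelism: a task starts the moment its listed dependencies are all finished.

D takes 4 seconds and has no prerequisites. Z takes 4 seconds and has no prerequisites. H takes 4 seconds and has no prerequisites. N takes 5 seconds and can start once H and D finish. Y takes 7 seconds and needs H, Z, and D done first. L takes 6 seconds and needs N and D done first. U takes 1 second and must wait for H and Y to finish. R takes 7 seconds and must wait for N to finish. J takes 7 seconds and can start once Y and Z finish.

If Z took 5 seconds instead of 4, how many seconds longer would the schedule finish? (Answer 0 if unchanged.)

1

Critical path before the change: Z→Y→J = 4+7+7 = 18 giving 18 seconds.
Z lies on that path, so at 5 seconds the path becomes 19 seconds.
The critical path is still Z→Y→J; finish is now 19 seconds.
Change in finish: 19 − 18 = +1 seconds.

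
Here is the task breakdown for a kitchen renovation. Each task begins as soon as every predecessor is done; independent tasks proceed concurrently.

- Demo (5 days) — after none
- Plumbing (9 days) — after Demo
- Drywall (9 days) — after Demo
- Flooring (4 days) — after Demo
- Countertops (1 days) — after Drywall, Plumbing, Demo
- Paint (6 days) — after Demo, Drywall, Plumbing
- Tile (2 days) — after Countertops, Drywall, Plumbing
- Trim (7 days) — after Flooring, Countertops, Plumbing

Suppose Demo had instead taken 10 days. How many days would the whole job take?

27

The binding path is Demo→Plumbing→Countertops→Trim = 5+9+1+7 = 22; finish at 22 days.
Demo is on the critical path; changing it to 10 makes that path 27 days.
The critical path is still Demo→Plumbing→Countertops→Trim; finish is now 27 days.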